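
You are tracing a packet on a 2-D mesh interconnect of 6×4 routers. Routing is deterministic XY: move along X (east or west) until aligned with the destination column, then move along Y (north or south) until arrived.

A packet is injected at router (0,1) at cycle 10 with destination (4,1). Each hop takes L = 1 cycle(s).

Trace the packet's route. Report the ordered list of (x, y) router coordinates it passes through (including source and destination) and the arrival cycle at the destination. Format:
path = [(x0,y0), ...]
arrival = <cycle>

t=10: at (0,1)
t=11: at (1,1) after E
t=12: at (2,1) after E
t=13: at (3,1) after E
t=14: at (4,1) after E

path = [(0,1), (1,1), (2,1), (3,1), (4,1)]
arrival = 14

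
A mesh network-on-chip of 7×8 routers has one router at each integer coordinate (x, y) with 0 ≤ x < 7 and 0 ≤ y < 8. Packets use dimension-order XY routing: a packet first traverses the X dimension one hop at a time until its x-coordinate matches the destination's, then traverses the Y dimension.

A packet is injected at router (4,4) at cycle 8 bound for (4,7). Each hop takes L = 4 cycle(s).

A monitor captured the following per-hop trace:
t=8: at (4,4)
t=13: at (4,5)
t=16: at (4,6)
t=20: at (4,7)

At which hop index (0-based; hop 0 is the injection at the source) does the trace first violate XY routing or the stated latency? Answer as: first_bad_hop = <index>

check 1→ d=(0,1) cyc+5: BAD: Δcyc=5≠L

first_bad_hop = 1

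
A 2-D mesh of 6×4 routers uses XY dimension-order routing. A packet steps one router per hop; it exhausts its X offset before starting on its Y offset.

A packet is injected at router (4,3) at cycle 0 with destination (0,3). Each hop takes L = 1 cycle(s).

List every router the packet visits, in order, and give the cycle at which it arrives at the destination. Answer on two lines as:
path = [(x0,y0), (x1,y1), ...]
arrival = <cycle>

path = [(4,3), (3,3), (2,3), (1,3), (0,3)]
arrival = 4

t=0: at (4,3)
t=1: at (3,3) after W
t=2: at (2,3) after W
t=3: at (1,3) after W
t=4: at (0,3) after W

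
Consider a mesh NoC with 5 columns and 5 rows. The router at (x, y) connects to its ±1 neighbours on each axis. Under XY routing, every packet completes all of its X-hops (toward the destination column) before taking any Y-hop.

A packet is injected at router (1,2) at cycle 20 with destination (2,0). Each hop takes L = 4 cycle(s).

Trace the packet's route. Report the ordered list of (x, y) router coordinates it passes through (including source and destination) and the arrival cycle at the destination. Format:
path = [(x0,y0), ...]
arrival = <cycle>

path = [(1,2), (2,2), (2,1), (2,0)]
arrival = 32

  0. router=(1,2) cycle=20 (inject)
  1. router=(2,2) cycle=24 dir=E
  2. router=(2,1) cycle=28 dir=S
  3. router=(2,0) cycle=32 dir=S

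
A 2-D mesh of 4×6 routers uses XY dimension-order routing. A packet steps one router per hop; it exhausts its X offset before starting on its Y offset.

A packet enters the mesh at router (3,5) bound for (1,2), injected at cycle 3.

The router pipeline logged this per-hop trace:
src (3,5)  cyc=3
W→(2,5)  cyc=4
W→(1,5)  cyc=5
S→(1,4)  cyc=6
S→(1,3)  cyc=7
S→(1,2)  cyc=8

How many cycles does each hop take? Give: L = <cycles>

L = 1

cyc[1] − cyc[0] = 4 − 3 = 1.
Each hop adds L, hence L = 1.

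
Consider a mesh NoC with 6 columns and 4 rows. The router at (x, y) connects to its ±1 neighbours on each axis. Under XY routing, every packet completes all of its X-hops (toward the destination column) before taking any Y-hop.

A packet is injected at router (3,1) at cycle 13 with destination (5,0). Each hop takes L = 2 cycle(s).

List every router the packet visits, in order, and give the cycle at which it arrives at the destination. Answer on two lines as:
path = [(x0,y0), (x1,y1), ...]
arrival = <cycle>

t=13: at (3,1)
t=15: at (4,1) after E
t=17: at (5,1) after E
t=19: at (5,0) after S

path = [(3,1), (4,1), (5,1), (5,0)]
arrival = 19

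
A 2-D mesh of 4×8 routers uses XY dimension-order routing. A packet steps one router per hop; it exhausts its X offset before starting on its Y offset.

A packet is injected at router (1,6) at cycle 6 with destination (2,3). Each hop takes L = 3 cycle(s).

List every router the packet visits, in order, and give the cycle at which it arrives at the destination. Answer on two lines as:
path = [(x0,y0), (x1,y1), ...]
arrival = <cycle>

path = [(1,6), (2,6), (2,5), (2,4), (2,3)]
arrival = 18

src (1,6)  cyc=6
E→(2,6)  cyc=9
S→(2,5)  cyc=12
S→(2,4)  cyc=15
S→(2,3)  cyc=18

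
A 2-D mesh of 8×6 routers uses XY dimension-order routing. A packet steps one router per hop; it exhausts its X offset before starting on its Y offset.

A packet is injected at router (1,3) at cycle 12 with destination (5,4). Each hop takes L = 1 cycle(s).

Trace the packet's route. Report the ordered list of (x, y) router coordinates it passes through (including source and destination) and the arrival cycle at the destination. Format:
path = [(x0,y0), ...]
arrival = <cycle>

path = [(1,3), (2,3), (3,3), (4,3), (5,3), (5,4)]
arrival = 17

src (1,3)  cyc=12
E→(2,3)  cyc=13
E→(3,3)  cyc=14
E→(4,3)  cyc=15
E→(5,3)  cyc=16
N→(5,4)  cyc=17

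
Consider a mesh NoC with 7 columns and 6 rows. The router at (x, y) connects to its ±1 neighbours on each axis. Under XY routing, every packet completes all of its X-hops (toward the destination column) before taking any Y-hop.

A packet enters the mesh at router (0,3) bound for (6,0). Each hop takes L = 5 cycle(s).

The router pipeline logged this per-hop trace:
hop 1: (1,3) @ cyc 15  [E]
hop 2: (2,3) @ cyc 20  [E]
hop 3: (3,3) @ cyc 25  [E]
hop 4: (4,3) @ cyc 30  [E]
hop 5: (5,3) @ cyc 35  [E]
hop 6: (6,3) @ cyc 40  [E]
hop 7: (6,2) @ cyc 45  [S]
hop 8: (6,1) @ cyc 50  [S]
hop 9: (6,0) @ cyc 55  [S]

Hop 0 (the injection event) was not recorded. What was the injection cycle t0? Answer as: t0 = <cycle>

cyc[1] = 15 and cyc[k] = t0 + k·L for every k.
Subtract one hop: t0 = 15 − 5 = 10.

t0 = 10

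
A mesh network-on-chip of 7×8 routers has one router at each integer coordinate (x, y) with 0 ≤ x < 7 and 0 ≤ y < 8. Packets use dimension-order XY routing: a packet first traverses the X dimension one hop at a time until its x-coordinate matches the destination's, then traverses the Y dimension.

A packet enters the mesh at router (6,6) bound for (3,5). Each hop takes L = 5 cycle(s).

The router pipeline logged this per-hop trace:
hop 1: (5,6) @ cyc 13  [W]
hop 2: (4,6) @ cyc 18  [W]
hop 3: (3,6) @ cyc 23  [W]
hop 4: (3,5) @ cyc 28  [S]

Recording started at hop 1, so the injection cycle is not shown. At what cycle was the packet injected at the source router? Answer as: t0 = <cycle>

Hop 1 reached at cycle 13; hop k is at t0 + k·L.
Therefore t0 = 13 − L = 8.

t0 = 8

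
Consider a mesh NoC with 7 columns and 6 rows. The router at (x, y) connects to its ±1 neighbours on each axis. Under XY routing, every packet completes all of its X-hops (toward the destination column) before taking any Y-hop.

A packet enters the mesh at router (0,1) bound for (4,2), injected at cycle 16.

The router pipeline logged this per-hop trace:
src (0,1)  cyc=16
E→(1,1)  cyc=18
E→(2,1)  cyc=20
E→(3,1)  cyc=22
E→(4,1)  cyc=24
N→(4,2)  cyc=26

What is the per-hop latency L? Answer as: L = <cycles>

L = 2

From hop 0 (16) to hop 1 (18): +2 cycles.
Per-hop latency L = Δcyc = 2.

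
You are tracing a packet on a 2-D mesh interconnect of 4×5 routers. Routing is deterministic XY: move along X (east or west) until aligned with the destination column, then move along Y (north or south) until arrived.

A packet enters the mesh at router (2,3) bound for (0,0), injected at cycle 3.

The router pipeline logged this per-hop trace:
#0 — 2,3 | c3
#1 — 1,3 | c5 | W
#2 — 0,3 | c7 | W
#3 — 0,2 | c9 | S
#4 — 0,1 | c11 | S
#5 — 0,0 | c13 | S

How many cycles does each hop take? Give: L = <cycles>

L = 2

Δcyc across hop 0→1: 5 − 3 = 2.
Each hop adds L, hence L = 2.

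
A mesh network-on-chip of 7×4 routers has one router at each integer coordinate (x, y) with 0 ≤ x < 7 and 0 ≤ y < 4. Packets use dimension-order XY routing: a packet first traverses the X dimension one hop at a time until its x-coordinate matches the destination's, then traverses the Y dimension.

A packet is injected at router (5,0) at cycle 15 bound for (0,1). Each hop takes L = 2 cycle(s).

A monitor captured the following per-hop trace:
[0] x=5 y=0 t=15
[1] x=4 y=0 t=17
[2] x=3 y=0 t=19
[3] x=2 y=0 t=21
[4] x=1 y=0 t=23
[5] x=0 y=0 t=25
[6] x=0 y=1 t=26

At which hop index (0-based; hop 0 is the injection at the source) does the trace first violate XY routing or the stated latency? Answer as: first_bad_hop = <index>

  1: Δx=-1 Δy=+0 Δt=2 [ok]
  2: Δx=-1 Δy=+0 Δt=2 [ok]
  3: Δx=-1 Δy=+0 Δt=2 [ok]
  4: Δx=-1 Δy=+0 Δt=2 [ok]
  5: Δx=-1 Δy=+0 Δt=2 [ok]
  6: Δx=+0 Δy=+1 Δt=1 [BAD: Δcyc=1≠L]

first_bad_hop = 6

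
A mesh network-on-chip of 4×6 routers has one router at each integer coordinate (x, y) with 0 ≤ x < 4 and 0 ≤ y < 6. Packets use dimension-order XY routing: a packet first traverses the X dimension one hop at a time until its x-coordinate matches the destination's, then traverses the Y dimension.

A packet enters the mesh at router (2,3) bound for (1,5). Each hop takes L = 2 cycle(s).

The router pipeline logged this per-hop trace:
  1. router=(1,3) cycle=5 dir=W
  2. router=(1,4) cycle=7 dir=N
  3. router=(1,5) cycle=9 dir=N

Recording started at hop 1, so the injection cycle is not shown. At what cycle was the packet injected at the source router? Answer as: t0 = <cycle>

t0 = 3

Hop 1 reached at cycle 5; hop k is at t0 + k·L.
Therefore t0 = 5 − L = 3.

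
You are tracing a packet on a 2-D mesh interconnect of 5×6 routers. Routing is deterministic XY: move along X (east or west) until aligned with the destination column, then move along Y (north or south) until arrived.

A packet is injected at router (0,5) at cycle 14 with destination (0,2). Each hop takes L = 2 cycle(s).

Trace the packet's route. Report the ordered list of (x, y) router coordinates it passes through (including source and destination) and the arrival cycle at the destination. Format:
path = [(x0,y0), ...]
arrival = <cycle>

hop 0: (0,5) @ cyc 14
hop 1: (0,4) @ cyc 16  [S]
hop 2: (0,3) @ cyc 18  [S]
hop 3: (0,2) @ cyc 20  [S]

path = [(0,5), (0,4), (0,3), (0,2)]
arrival = 20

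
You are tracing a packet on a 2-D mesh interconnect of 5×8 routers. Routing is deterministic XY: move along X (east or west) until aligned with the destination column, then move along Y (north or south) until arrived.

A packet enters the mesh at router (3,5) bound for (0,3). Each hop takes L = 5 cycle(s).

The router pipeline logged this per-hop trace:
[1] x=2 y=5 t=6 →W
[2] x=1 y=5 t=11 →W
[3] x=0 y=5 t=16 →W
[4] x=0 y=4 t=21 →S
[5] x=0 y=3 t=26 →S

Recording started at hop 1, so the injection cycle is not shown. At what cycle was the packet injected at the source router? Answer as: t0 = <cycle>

The first recorded entry is hop 1 at cycle 6.
So t0 = 6 − 1·5 = 1.

t0 = 1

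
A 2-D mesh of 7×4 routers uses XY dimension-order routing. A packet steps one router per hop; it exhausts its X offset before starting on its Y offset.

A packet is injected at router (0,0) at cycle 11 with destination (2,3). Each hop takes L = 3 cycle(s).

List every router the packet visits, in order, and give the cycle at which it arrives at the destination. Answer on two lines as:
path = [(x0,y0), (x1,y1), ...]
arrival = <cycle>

path = [(0,0), (1,0), (2,0), (2,1), (2,2), (2,3)]
arrival = 26

[0] x=0 y=0 t=11
[1] x=1 y=0 t=14 →E
[2] x=2 y=0 t=17 →E
[3] x=2 y=1 t=20 →N
[4] x=2 y=2 t=23 →N
[5] x=2 y=3 t=26 →N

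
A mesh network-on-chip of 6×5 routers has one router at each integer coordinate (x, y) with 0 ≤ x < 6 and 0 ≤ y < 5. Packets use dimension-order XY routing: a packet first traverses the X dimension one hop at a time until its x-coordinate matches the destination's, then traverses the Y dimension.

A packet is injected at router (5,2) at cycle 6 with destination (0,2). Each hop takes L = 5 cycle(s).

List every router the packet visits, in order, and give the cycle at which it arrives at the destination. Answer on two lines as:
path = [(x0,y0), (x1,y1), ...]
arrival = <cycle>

  0. router=(5,2) cycle=6 (inject)
  1. router=(4,2) cycle=11 dir=W
  2. router=(3,2) cycle=16 dir=W
  3. router=(2,2) cycle=21 dir=W
  4. router=(1,2) cycle=26 dir=W
  5. router=(0,2) cycle=31 dir=W

path = [(5,2), (4,2), (3,2), (2,2), (1,2), (0,2)]
arrival = 31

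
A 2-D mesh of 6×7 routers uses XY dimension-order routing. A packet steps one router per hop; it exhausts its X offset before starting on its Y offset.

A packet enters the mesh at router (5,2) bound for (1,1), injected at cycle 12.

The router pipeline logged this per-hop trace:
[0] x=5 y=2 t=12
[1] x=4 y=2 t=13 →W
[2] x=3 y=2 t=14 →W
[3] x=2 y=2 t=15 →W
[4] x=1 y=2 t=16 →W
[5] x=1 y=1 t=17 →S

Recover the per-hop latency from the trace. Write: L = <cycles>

L = 1

Δcyc across hop 0→1: 13 − 12 = 1.
That increment is L by definition: L = 1.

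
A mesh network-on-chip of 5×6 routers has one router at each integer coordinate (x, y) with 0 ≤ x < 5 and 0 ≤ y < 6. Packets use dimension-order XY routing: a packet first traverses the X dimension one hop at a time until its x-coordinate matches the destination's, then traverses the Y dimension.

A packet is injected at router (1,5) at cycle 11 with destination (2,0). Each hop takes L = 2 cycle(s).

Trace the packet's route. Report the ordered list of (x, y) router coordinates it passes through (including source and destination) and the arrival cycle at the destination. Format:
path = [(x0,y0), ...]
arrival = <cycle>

src (1,5)  cyc=11
E→(2,5)  cyc=13
S→(2,4)  cyc=15
S→(2,3)  cyc=17
S→(2,2)  cyc=19
S→(2,1)  cyc=21
S→(2,0)  cyc=23

path = [(1,5), (2,5), (2,4), (2,3), (2,2), (2,1), (2,0)]
arrival = 23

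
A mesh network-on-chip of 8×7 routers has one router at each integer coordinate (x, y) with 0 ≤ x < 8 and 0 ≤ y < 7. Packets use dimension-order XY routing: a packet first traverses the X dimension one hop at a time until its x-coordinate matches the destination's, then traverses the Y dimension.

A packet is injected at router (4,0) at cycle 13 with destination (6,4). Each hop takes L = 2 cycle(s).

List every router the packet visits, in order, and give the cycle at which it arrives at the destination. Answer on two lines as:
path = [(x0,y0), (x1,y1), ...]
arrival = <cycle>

[0] x=4 y=0 t=13
[1] x=5 y=0 t=15 →E
[2] x=6 y=0 t=17 →E
[3] x=6 y=1 t=19 →N
[4] x=6 y=2 t=21 →N
[5] x=6 y=3 t=23 →N
[6] x=6 y=4 t=25 →N

path = [(4,0), (5,0), (6,0), (6,1), (6,2), (6,3), (6,4)]
arrival = 25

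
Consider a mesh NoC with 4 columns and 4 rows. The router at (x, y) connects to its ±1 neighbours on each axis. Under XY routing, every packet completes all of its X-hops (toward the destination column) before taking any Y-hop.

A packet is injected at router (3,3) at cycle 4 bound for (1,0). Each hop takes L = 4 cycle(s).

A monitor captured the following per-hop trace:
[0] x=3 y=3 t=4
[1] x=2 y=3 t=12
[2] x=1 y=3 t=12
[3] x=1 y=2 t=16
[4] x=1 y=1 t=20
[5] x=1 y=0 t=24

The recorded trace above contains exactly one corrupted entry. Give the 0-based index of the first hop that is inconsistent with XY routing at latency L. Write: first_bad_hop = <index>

[1] (-1,+0) / 8c ⇒ BAD: Δcyc=8≠L

first_bad_hop = 1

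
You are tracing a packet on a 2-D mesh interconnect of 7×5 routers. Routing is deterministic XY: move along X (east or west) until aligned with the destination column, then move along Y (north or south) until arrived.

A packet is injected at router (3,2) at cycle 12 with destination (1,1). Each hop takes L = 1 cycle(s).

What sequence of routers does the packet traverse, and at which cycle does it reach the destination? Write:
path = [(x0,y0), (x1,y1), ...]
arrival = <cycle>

hop 0: (3,2) @ cyc 12
hop 1: (2,2) @ cyc 13  [W]
hop 2: (1,2) @ cyc 14  [W]
hop 3: (1,1) @ cyc 15  [S]

path = [(3,2), (2,2), (1,2), (1,1)]
arrival = 15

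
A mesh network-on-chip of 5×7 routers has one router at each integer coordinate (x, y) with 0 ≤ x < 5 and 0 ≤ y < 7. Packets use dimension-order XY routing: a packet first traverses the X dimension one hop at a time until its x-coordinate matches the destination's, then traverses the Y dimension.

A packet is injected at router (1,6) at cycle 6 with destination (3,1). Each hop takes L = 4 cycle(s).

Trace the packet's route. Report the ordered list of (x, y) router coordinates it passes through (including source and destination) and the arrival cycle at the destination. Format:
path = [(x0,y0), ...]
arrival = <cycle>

path = [(1,6), (2,6), (3,6), (3,5), (3,4), (3,3), (3,2), (3,1)]
arrival = 34

hop 0: (1,6) @ cyc 6
hop 1: (2,6) @ cyc 10  [E]
hop 2: (3,6) @ cyc 14  [E]
hop 3: (3,5) @ cyc 18  [S]
hop 4: (3,4) @ cyc 22  [S]
hop 5: (3,3) @ cyc 26  [S]
hop 6: (3,2) @ cyc 30  [S]
hop 7: (3,1) @ cyc 34  [S]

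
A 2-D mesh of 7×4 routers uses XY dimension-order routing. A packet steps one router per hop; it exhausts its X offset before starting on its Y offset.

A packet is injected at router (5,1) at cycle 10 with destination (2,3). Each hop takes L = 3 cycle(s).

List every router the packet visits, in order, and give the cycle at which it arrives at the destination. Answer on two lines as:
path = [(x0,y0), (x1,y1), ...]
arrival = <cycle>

hop 0: (5,1) @ cyc 10
hop 1: (4,1) @ cyc 13  [W]
hop 2: (3,1) @ cyc 16  [W]
hop 3: (2,1) @ cyc 19  [W]
hop 4: (2,2) @ cyc 22  [N]
hop 5: (2,3) @ cyc 25  [N]

path = [(5,1), (4,1), (3,1), (2,1), (2,2), (2,3)]
arrival = 25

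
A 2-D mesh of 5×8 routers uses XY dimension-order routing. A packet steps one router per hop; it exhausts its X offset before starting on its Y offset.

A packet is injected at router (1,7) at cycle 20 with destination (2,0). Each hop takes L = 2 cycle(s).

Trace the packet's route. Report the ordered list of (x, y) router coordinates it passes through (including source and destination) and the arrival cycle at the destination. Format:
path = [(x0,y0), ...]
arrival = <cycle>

path = [(1,7), (2,7), (2,6), (2,5), (2,4), (2,3), (2,2), (2,1), (2,0)]
arrival = 36

[0] x=1 y=7 t=20
[1] x=2 y=7 t=22 →E
[2] x=2 y=6 t=24 →S
[3] x=2 y=5 t=26 →S
[4] x=2 y=4 t=28 →S
[5] x=2 y=3 t=30 →S
[6] x=2 y=2 t=32 →S
[7] x=2 y=1 t=34 →S
[8] x=2 y=0 t=36 →S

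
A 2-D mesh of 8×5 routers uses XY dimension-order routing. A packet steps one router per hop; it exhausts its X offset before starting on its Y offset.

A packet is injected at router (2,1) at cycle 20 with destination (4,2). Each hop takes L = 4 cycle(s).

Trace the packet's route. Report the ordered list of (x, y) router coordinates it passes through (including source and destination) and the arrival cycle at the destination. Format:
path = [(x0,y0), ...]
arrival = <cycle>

path = [(2,1), (3,1), (4,1), (4,2)]
arrival = 32

#0 — 2,1 | c20
#1 — 3,1 | c24 | E
#2 — 4,1 | c28 | E
#3 — 4,2 | c32 | N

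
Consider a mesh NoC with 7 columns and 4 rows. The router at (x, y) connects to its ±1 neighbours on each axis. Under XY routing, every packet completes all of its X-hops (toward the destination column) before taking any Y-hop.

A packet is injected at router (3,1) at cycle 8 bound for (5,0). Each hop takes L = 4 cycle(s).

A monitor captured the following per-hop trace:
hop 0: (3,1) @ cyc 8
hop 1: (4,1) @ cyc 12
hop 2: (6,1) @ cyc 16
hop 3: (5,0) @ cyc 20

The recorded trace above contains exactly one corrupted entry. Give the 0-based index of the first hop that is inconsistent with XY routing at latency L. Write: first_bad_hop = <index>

first_bad_hop = 2

[1] (+1,+0) / 4c ⇒ ok
[2] (+2,+0) / 4c ⇒ BAD: non-unit step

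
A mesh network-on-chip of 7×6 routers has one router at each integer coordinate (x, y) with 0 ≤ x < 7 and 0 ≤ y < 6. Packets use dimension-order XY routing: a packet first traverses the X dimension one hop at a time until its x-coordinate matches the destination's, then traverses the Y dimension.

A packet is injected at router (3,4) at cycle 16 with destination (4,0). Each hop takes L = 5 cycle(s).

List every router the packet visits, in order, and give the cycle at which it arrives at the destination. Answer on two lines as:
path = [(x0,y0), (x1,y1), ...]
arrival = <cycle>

path = [(3,4), (4,4), (4,3), (4,2), (4,1), (4,0)]
arrival = 41

  0. router=(3,4) cycle=16 (inject)
  1. router=(4,4) cycle=21 dir=E
  2. router=(4,3) cycle=26 dir=S
  3. router=(4,2) cycle=31 dir=S
  4. router=(4,1) cycle=36 dir=S
  5. router=(4,0) cycle=41 dir=S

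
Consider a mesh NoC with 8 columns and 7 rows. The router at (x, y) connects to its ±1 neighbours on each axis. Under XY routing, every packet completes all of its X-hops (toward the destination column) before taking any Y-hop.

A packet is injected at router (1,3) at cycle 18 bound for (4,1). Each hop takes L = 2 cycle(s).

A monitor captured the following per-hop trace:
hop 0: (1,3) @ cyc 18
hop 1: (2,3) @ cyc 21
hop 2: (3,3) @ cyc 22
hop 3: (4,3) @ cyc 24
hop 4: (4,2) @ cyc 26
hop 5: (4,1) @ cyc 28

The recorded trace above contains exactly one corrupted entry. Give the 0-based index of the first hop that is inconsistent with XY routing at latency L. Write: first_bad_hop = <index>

first_bad_hop = 1

hop 1: step (+1,+0), +3 cyc — BAD: Δcyc=3≠L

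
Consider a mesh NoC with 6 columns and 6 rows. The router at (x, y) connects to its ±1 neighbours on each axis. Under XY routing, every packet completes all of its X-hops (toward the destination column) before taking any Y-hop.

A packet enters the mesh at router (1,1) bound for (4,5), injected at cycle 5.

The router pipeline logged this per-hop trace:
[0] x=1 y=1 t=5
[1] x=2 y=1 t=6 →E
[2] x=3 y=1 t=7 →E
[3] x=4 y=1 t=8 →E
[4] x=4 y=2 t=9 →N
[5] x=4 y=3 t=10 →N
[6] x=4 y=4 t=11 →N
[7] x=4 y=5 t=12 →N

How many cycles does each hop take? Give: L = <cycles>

From hop 0 (5) to hop 1 (6): +1 cycles.
Each hop adds L, hence L = 1.

L = 1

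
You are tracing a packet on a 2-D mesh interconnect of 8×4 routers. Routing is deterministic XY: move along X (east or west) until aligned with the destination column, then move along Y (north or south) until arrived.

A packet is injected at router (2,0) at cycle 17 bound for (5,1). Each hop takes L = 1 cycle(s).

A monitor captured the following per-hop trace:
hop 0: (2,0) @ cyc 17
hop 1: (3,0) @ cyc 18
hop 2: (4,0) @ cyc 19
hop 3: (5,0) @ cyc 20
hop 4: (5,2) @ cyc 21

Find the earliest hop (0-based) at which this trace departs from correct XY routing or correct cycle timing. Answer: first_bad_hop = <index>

first_bad_hop = 4

check 1→ d=(1,0) cyc+1: ok
check 2→ d=(1,0) cyc+1: ok
check 3→ d=(1,0) cyc+1: ok
check 4→ d=(0,2) cyc+1: BAD: non-unit step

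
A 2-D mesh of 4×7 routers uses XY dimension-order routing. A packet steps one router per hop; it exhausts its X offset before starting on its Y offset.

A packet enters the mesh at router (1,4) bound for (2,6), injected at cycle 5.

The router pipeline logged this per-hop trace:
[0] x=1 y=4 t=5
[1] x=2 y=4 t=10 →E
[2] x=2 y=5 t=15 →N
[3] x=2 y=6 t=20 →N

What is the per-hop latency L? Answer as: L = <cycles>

L = 5

Δcyc across hop 0→1: 10 − 5 = 5.
Per-hop latency L = Δcyc = 5.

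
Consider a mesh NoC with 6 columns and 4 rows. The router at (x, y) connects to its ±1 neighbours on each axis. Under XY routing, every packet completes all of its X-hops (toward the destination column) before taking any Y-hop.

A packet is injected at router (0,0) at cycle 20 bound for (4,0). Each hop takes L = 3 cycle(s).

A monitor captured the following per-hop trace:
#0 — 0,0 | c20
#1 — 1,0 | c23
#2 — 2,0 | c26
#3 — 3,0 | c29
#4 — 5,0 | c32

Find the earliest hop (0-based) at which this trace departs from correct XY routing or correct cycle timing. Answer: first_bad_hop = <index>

first_bad_hop = 4

  1: Δx=+1 Δy=+0 Δt=3 [ok]
  2: Δx=+1 Δy=+0 Δt=3 [ok]
  3: Δx=+1 Δy=+0 Δt=3 [ok]
  4: Δx=+2 Δy=+0 Δt=3 [BAD: non-unit step]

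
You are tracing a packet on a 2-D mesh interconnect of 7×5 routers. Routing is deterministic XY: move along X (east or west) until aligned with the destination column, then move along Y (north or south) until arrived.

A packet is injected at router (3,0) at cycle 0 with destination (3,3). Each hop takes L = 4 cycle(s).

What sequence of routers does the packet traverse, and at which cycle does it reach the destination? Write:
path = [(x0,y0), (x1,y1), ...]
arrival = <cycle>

  0. router=(3,0) cycle=0 (inject)
  1. router=(3,1) cycle=4 dir=N
  2. router=(3,2) cycle=8 dir=N
  3. router=(3,3) cycle=12 dir=N

path = [(3,0), (3,1), (3,2), (3,3)]
arrival = 12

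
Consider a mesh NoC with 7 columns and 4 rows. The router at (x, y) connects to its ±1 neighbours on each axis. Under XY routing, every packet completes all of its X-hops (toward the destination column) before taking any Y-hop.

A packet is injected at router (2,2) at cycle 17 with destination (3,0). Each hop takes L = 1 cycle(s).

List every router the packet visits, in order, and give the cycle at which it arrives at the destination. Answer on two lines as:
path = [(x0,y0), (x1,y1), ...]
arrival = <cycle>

t=17: at (2,2)
t=18: at (3,2) after E
t=19: at (3,1) after S
t=20: at (3,0) after S

path = [(2,2), (3,2), (3,1), (3,0)]
arrival = 20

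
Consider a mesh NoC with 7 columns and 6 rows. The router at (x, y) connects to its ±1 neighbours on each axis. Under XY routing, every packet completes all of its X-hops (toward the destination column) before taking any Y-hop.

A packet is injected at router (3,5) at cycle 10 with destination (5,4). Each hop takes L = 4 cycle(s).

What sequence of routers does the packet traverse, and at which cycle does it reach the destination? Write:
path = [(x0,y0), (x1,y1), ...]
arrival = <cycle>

#0 — 3,5 | c10
#1 — 4,5 | c14 | E
#2 — 5,5 | c18 | E
#3 — 5,4 | c22 | S

path = [(3,5), (4,5), (5,5), (5,4)]
arrival = 22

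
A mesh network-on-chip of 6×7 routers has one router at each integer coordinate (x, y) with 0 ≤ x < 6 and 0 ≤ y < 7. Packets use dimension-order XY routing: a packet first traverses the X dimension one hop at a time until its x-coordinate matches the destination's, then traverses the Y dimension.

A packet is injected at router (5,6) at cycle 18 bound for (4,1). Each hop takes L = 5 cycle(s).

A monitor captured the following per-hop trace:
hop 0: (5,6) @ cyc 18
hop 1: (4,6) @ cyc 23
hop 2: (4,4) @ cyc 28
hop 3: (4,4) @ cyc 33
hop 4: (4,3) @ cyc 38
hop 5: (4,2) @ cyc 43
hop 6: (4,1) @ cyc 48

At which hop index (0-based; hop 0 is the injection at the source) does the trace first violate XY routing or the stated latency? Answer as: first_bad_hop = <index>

first_bad_hop = 2

hop 1: step (-1,+0), +5 cyc — ok
hop 2: step (+0,-2), +5 cyc — BAD: non-unit step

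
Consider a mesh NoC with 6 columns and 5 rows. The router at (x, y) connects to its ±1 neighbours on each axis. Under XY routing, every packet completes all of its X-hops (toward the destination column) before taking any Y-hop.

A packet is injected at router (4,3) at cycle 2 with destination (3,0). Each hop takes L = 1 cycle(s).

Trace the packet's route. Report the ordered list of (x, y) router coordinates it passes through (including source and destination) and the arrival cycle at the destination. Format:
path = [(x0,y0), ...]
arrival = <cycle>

src (4,3)  cyc=2
W→(3,3)  cyc=3
S→(3,2)  cyc=4
S→(3,1)  cyc=5
S→(3,0)  cyc=6

path = [(4,3), (3,3), (3,2), (3,1), (3,0)]
arrival = 6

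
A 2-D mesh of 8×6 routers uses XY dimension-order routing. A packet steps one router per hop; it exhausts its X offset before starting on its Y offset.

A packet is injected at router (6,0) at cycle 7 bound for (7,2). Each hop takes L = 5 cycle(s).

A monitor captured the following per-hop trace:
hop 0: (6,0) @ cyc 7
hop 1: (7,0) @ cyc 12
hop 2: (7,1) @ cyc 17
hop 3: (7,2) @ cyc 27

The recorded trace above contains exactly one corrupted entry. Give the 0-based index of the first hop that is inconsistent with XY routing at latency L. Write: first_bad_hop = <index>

check 1→ d=(1,0) cyc+5: ok
check 2→ d=(0,1) cyc+5: ok
check 3→ d=(0,1) cyc+10: BAD: Δcyc=10≠L

first_bad_hop = 3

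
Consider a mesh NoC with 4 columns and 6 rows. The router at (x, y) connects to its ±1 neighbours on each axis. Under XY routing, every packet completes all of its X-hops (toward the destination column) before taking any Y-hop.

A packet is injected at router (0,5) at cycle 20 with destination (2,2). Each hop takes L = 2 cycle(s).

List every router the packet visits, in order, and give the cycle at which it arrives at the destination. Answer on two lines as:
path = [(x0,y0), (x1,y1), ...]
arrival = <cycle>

path = [(0,5), (1,5), (2,5), (2,4), (2,3), (2,2)]
arrival = 30

hop 0: (0,5) @ cyc 20
hop 1: (1,5) @ cyc 22  [E]
hop 2: (2,5) @ cyc 24  [E]
hop 3: (2,4) @ cyc 26  [S]
hop 4: (2,3) @ cyc 28  [S]
hop 5: (2,2) @ cyc 30  [S]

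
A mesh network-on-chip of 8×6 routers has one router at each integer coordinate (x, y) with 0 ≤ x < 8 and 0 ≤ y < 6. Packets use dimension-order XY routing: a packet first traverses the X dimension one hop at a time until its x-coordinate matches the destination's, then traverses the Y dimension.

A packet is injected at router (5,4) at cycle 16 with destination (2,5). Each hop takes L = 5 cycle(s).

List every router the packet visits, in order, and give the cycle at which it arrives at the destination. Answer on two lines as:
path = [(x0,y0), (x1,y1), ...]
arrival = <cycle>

path = [(5,4), (4,4), (3,4), (2,4), (2,5)]
arrival = 36

#0 — 5,4 | c16
#1 — 4,4 | c21 | W
#2 — 3,4 | c26 | W
#3 — 2,4 | c31 | W
#4 — 2,5 | c36 | N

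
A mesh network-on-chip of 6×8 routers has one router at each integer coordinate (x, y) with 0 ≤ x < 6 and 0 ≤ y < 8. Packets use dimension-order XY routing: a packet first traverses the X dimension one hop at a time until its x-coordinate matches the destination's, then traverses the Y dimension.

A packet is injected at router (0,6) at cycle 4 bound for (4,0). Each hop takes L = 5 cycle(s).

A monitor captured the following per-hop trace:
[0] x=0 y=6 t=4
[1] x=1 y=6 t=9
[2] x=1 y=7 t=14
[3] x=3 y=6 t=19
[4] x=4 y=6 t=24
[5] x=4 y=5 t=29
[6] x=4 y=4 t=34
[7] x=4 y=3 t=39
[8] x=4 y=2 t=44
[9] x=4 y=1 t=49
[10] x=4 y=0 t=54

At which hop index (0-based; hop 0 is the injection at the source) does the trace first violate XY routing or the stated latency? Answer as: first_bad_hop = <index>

hop 1: step (+1,+0), +5 cyc — ok
hop 2: step (+0,+1), +5 cyc — BAD: Y-move but x=1≠4

first_bad_hop = 2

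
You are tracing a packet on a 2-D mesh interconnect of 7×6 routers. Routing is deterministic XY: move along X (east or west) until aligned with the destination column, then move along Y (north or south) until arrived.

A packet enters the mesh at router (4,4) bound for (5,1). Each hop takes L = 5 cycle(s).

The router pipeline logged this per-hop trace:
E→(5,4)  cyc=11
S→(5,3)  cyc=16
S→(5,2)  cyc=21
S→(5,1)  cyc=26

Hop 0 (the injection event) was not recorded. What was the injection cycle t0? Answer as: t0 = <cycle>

t0 = 6

At hop 1 the cycle is 11; in general cyc_k = t0 + kL.
So t0 = 11 − 1·5 = 6.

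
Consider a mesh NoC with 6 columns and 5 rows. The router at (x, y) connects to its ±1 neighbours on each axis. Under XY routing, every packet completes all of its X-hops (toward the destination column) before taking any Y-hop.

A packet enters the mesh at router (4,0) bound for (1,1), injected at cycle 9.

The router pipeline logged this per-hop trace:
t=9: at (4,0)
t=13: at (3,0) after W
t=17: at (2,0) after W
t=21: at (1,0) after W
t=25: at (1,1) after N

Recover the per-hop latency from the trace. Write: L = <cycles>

L = 4

Between hops 0 and 1 the cycle counter advances 13 − 9 = 4.
Per-hop latency L = Δcyc = 4.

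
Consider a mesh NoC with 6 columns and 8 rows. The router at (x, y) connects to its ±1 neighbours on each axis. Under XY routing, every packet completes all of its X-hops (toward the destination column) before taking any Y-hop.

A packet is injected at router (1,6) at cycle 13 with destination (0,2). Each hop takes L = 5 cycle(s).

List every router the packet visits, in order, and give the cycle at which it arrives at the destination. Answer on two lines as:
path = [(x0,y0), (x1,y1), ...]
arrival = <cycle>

t=13: at (1,6)
t=18: at (0,6) after W
t=23: at (0,5) after S
t=28: at (0,4) after S
t=33: at (0,3) after S
t=38: at (0,2) after S

path = [(1,6), (0,6), (0,5), (0,4), (0,3), (0,2)]
arrival = 38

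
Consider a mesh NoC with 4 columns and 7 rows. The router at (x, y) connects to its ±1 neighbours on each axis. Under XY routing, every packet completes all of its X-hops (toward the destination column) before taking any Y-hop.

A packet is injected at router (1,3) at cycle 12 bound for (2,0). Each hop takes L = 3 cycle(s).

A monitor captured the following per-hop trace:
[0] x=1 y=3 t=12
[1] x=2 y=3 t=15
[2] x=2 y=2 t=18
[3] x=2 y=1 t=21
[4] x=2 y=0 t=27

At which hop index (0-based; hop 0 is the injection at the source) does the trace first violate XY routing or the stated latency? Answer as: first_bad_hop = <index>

hop 1: step (+1,+0), +3 cyc — ok
hop 2: step (+0,-1), +3 cyc — ok
hop 3: step (+0,-1), +3 cyc — ok
hop 4: step (+0,-1), +6 cyc — BAD: Δcyc=6≠L

first_bad_hop = 4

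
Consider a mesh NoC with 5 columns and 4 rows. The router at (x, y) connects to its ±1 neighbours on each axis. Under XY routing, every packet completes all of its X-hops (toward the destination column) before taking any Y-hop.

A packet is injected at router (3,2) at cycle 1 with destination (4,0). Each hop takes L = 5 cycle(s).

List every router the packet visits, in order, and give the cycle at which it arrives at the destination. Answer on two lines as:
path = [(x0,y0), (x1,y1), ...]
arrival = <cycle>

path = [(3,2), (4,2), (4,1), (4,0)]
arrival = 16

#0 — 3,2 | c1
#1 — 4,2 | c6 | E
#2 — 4,1 | c11 | S
#3 — 4,0 | c16 | S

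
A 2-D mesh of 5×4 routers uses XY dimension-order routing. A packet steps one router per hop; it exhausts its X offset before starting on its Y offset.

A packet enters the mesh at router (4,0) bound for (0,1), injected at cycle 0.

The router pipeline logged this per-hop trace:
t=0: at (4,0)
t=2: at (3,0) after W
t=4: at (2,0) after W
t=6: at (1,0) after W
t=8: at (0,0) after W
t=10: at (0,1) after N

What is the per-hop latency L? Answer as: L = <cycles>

L = 2

From hop 0 (0) to hop 1 (2): +2 cycles.
Each hop adds L, hence L = 2.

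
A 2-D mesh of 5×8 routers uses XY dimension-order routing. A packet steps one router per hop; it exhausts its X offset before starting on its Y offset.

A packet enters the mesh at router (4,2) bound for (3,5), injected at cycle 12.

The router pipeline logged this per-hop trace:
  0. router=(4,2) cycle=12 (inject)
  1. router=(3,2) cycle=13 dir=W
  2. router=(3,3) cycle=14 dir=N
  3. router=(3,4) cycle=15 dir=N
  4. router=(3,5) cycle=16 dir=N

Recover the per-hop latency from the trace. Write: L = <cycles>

L = 1

Between hops 0 and 1 the cycle counter advances 13 − 12 = 1.
Each hop adds L, hence L = 1.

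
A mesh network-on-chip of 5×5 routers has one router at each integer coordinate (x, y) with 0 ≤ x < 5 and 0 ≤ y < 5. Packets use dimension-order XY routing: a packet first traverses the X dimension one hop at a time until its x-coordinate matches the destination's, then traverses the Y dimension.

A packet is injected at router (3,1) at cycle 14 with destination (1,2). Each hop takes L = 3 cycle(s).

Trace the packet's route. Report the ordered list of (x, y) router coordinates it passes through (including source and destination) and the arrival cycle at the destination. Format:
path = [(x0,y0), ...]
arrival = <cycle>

path = [(3,1), (2,1), (1,1), (1,2)]
arrival = 23

src (3,1)  cyc=14
W→(2,1)  cyc=17
W→(1,1)  cyc=20
N→(1,2)  cyc=23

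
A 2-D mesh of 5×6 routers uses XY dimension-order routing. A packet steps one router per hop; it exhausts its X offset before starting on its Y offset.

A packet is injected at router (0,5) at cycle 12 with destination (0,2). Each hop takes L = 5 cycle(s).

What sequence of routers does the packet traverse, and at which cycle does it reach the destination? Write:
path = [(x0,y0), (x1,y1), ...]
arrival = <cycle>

t=12: at (0,5)
t=17: at (0,4) after S
t=22: at (0,3) after S
t=27: at (0,2) after S

path = [(0,5), (0,4), (0,3), (0,2)]
arrival = 27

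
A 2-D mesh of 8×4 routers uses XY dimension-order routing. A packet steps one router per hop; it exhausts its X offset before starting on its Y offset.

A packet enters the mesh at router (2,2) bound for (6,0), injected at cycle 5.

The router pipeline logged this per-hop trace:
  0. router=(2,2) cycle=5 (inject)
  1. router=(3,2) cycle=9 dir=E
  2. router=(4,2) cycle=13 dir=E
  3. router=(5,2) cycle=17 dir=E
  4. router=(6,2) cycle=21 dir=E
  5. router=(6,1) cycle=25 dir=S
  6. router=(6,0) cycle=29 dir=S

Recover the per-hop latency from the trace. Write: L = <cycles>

L = 4

Δcyc across hop 0→1: 9 − 5 = 4.
Each hop adds L, hence L = 4.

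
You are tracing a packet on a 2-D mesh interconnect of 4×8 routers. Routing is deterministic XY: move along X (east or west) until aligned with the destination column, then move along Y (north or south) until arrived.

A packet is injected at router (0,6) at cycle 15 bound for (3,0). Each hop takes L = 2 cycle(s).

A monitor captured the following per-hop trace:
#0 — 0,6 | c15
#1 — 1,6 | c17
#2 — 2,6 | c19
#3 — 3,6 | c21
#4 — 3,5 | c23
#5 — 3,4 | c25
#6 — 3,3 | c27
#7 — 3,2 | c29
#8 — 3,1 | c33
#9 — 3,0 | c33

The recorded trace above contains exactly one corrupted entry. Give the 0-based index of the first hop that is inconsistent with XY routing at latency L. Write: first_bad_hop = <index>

check 1→ d=(1,0) cyc+2: ok
check 2→ d=(1,0) cyc+2: ok
check 3→ d=(1,0) cyc+2: ok
check 4→ d=(0,-1) cyc+2: ok
check 5→ d=(0,-1) cyc+2: ok
check 6→ d=(0,-1) cyc+2: ok
check 7→ d=(0,-1) cyc+2: ok
check 8→ d=(0,-1) cyc+4: BAD: Δcyc=4≠L

first_bad_hop = 8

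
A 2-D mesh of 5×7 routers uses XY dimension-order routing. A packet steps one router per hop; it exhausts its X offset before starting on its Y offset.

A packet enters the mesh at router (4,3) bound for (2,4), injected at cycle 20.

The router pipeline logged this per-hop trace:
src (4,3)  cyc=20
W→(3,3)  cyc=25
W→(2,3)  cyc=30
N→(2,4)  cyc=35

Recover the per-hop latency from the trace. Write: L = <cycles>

cyc[1] − cyc[0] = 25 − 20 = 5.
One hop costs L cycles, so L = 5.

L = 5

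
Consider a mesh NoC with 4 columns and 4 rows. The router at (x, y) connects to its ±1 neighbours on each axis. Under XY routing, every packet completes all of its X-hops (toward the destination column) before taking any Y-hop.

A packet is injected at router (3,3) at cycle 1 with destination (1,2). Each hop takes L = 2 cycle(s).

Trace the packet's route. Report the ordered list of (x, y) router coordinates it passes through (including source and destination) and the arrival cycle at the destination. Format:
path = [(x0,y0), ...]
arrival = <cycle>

path = [(3,3), (2,3), (1,3), (1,2)]
arrival = 7

t=1: at (3,3)
t=3: at (2,3) after W
t=5: at (1,3) after W
t=7: at (1,2) after S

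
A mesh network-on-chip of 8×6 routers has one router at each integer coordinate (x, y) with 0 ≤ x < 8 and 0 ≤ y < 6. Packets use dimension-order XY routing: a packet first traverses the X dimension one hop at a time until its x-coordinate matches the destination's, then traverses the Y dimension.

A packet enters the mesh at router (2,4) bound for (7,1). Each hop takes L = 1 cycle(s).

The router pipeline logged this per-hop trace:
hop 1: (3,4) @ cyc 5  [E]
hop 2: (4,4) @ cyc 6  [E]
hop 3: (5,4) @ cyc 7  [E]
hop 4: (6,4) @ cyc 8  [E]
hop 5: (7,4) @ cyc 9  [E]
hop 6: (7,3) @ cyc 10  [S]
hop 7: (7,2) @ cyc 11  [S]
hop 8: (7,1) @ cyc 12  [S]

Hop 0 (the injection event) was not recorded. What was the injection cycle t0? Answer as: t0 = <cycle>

t0 = 4

At hop 1 the cycle is 5; in general cyc_k = t0 + kL.
So t0 = 5 − 1·1 = 4.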